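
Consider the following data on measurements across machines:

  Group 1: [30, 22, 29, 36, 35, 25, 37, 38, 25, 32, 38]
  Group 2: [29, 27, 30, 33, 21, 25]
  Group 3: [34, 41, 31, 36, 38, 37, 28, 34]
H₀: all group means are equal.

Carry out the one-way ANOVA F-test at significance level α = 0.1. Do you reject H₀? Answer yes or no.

Group means [31.55, 27.50, 34.88], grand mean 31.640
SSB = Σnᵢ(x̄ᵢ−x̄)² = 186.658; SSW = ΣΣ(x−x̄ᵢ)² = 535.102
MSB = 186.658/2 = 93.3289; MSW = 535.102/22 = 24.3228
F = MSB/MSW = 3.8371
df = (2, 22)
p-value (upper-tail) = 0.03719
At α=0.1: p < α → reject H₀

reject H₀: yes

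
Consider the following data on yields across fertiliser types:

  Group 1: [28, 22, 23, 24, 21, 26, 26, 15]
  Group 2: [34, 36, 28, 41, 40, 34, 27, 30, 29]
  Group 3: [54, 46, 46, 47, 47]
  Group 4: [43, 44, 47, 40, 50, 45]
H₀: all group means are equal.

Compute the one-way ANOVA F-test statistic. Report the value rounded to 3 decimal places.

Group means [23.12, 33.22, 48.00, 44.83], grand mean 35.464
SSB = Σnᵢ(x̄ᵢ−x̄)² = 2575.700; SSW = ΣΣ(x−x̄ᵢ)² = 427.264
MSB = 2575.700/3 = 858.5668; MSW = 427.264/24 = 17.8027
F = MSB/MSW = 48.2269
df = (3, 24)

test statistic = 48.227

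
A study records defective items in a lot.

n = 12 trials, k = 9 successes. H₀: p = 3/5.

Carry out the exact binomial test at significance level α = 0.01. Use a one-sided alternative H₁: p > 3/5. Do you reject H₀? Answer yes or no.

reject H₀: no

Exact binomial: n=12, k=9, p₀=3/5=0.6000
P(X≥9) from Σ C(n,i)·p₀^i·(1−p₀)^(n−i)
p-value (one-sided, H₁ greater) = 0.22534
At α=0.01: p ≥ α → fail to reject H₀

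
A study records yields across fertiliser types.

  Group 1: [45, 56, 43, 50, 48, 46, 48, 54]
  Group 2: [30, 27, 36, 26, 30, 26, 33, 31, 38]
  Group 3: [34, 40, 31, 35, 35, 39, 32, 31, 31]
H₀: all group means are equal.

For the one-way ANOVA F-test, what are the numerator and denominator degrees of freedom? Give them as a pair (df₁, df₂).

degrees of freedom = [2, 23]

k = 3 groups, N = 26 total
df = (k−1, N−k) = (3−1, 26−3) = (2, 23)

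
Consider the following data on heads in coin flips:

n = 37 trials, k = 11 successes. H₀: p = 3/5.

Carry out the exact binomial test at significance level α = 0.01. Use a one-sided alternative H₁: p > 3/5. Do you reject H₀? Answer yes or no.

reject H₀: no

Exact binomial: n=37, k=11, p₀=3/5=0.6000
P(X≥11) from Σ C(n,i)·p₀^i·(1−p₀)^(n−i)
p-value (one-sided, H₁ greater) = 0.99995
At α=0.01: p ≥ α → fail to reject H₀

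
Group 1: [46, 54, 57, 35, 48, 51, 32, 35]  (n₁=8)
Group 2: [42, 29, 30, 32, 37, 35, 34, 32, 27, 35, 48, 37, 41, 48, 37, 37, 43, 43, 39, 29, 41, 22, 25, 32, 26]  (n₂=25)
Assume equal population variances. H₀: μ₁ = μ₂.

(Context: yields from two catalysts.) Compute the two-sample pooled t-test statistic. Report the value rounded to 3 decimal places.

test statistic = 3.076

x̄₁=44.750, s₁=9.558, n₁=8
x̄₂=35.240, s₂=6.942, n₂=25
s_p² = [7·9.558² + 24·6.942²]/31 = 57.9374
SE = √(s_p²·(1/8+1/25)) = 3.0919
t = (44.750−35.240)/3.0919 = 3.0758
df = 31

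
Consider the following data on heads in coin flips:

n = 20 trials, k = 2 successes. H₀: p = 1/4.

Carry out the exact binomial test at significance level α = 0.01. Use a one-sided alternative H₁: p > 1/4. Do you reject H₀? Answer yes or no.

reject H₀: no

Exact binomial: n=20, k=2, p₀=1/4=0.2500
P(X≥2) from Σ C(n,i)·p₀^i·(1−p₀)^(n−i)
p-value (one-sided, H₁ greater) = 0.97569
At α=0.01: p ≥ α → fail to reject H₀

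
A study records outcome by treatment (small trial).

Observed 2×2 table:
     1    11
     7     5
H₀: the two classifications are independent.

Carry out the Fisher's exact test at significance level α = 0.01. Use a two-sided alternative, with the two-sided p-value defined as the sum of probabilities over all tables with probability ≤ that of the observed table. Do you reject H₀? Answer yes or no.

Margins: r₁=12, r₂=12, c₁=8, c₂=16, n=24
p_obs = C(12,1)·C(12,7)/C(24,8); sum pmf over tables with pmf ≤ p_obs
p-value (two-sided) = 0.02719
At α=0.01: p ≥ α → fail to reject H₀

reject H₀: no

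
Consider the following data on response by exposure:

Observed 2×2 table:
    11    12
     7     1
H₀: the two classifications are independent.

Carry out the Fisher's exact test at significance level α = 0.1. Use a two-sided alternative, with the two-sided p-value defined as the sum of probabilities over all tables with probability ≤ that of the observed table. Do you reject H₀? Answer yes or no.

Margins: r₁=23, r₂=8, c₁=18, c₂=13, n=31
p_obs = C(23,11)·C(8,7)/C(31,18); sum pmf over tables with pmf ≤ p_obs
p-value (two-sided) = 0.09535
At α=0.1: p < α → reject H₀

reject H₀: yes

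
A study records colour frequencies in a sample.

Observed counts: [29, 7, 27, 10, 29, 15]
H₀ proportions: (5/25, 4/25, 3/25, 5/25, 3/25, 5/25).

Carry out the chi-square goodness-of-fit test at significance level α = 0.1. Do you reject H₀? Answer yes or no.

n = 117; E_i = n·p_i = [23.40, 18.72, 14.04, 23.40, 14.04, 23.40]
χ² = (29−23.40)²/23.40 + (7−18.72)²/18.72 + (27−14.04)²/14.04 + (10−23.40)²/23.40 + (29−14.04)²/14.04 + (15−23.40)²/23.40 = 47.2699
df = 5
p-value (upper-tail) = 0.00000
At α=0.1: p < α → reject H₀

reject H₀: yes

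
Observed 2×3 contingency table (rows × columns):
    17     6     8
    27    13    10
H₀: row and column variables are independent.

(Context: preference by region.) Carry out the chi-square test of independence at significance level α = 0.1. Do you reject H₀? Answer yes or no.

reject H₀: no

Row totals [31, 50], col totals [44, 19, 18], n=81
χ² = (17−16.84)²/16.84 + (6−7.27)²/7.27 + (8−6.89)²/6.89 + (27−27.16)²/27.16 + (13−11.73)²/11.73 + (10−11.11)²/11.11 = 0.6530
df = 2
p-value (upper-tail) = 0.72143
At α=0.1: p ≥ α → fail to reject H₀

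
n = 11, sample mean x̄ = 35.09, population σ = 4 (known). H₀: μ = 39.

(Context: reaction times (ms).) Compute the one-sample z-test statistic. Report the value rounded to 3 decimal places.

SE = σ/√n = 4/√11 = 1.2060
z = (x̄−μ₀)/SE = (35.09−39)/1.2060 = -3.2420

test statistic = -3.242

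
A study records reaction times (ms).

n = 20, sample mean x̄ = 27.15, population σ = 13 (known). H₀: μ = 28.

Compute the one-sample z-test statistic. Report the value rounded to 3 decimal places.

test statistic = -0.292

SE = σ/√n = 13/√20 = 2.9069
z = (x̄−μ₀)/SE = (27.15−28)/2.9069 = -0.2924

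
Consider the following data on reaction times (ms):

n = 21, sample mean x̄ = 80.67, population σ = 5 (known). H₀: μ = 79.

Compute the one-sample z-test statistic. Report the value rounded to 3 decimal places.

test statistic = 1.531

SE = σ/√n = 5/√21 = 1.0911
z = (x̄−μ₀)/SE = (80.67−79)/1.0911 = 1.5306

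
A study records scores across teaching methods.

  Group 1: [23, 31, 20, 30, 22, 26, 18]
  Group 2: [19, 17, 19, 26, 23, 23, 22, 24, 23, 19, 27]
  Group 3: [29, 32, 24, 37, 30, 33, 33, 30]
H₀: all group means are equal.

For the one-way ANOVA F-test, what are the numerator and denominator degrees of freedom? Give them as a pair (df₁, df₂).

k = 3 groups, N = 26 total
df = (k−1, N−k) = (3−1, 26−3) = (2, 23)

degrees of freedom = [2, 23]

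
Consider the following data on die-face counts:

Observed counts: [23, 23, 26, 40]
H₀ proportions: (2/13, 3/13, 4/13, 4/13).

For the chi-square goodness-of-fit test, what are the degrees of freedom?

degrees of freedom = 3

df = k − 1 = 4 − 1 = 3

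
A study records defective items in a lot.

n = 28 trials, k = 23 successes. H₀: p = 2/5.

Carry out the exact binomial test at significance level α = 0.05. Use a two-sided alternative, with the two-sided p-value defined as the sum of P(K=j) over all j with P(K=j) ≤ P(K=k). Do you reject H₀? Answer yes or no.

reject H₀: yes

Exact binomial: n=28, k=23, p₀=2/5=0.4000
P(X=j) = C(n,j)·p₀^j·(1−p₀)^(n−j); p = Σ P(X=j) over j with P(X=j) ≤ P(X=23)
p-value (two-sided) = 0.00001
At α=0.05: p < α → reject H₀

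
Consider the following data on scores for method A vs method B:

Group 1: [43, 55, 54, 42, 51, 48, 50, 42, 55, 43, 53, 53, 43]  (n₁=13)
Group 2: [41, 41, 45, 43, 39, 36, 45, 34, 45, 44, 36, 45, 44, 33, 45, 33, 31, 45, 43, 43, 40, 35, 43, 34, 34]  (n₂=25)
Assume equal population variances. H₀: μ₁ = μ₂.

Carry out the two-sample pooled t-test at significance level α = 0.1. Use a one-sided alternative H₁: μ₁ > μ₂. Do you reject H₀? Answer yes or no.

x̄₁=48.615, s₁=5.316, n₁=13
x̄₂=39.880, s₂=4.850, n₂=25
s_p² = [12·5.316² + 24·4.850²]/36 = 25.1032
SE = √(s_p²·(1/13+1/25)) = 1.7132
t = (48.615−39.880)/1.7132 = 5.0988
df = 36
p-value (one-sided, H₁ greater) = 0.00001
At α=0.1: p < α → reject H₀

reject H₀: yes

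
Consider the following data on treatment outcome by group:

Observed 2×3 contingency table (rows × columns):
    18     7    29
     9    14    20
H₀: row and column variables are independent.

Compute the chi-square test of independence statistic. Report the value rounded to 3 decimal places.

Row totals [54, 43], col totals [27, 21, 49], n=97
χ² = (18−15.03)²/15.03 + (7−11.69)²/11.69 + (29−27.28)²/27.28 + (9−11.97)²/11.97 + (14−9.31)²/9.31 + (20−21.72)²/21.72 = 5.8137
df = 2

test statistic = 5.814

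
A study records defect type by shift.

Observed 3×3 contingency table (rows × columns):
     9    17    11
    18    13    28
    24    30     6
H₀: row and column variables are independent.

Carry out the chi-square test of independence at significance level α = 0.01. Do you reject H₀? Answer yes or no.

reject H₀: yes

Row totals [37, 59, 60], col totals [51, 60, 45], n=156
χ² = (9−12.10)²/12.10 + (17−14.23)²/14.23 + (11−10.67)²/10.67 + (18−19.29)²/19.29 + (13−22.69)²/22.69 + (28−17.02)²/17.02 + (24−19.62)²/19.62 + (30−23.08)²/23.08 + (6−17.31)²/17.31 = 23.0967
df = 4
p-value (upper-tail) = 0.00012
At α=0.01: p < α → reject H₀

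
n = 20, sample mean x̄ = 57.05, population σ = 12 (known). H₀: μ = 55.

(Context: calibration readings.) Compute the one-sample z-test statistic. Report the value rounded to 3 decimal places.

SE = σ/√n = 12/√20 = 2.6833
z = (x̄−μ₀)/SE = (57.05−55)/2.6833 = 0.7640

test statistic = 0.764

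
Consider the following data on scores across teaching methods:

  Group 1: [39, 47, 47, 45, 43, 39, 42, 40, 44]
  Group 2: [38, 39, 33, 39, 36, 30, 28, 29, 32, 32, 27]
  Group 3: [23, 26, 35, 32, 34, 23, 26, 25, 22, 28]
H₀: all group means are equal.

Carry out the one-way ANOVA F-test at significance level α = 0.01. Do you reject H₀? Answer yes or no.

reject H₀: yes

Group means [42.89, 33.00, 27.40], grand mean 34.100
SSB = Σnᵢ(x̄ᵢ−x̄)² = 1157.411; SSW = ΣΣ(x−x̄ᵢ)² = 473.289
MSB = 1157.411/2 = 578.7056; MSW = 473.289/27 = 17.5292
F = MSB/MSW = 33.0138
df = (2, 27)
p-value (upper-tail) = 0.00000
At α=0.01: p < α → reject H₀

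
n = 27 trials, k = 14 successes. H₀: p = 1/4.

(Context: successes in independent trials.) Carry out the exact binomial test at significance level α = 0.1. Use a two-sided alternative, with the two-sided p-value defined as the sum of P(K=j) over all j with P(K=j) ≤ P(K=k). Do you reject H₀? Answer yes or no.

reject H₀: yes

Exact binomial: n=27, k=14, p₀=1/4=0.2500
P(X=j) = C(n,j)·p₀^j·(1−p₀)^(n−j); p = Σ P(X=j) over j with P(X=j) ≤ P(X=14)
p-value (two-sided) = 0.00287
At α=0.1: p < α → reject H₀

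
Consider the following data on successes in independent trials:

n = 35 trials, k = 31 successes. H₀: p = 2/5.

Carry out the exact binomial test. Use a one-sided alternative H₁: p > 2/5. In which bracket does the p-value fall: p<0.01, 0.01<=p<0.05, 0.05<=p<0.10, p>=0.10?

Exact binomial: n=35, k=31, p₀=2/5=0.4000
P(X≥31) from Σ C(n,i)·p₀^i·(1−p₀)^(n−i)
p-value (one-sided, H₁ greater) = 0.00000
→ bracket: p<0.01

p-value bracket: p<0.01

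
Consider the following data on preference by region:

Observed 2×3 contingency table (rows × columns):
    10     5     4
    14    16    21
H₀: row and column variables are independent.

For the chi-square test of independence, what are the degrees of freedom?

degrees of freedom = 2

df = (r−1)(c−1) = (2−1)·(3−1) = 2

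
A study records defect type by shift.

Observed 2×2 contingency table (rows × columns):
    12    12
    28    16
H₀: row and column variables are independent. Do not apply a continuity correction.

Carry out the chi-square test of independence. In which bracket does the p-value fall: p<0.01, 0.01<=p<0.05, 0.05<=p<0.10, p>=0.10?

p-value bracket: p>=0.10

Row totals [24, 44], col totals [40, 28], n=68
χ² = (12−14.12)²/14.12 + (12−9.88)²/9.88 + (28−25.88)²/25.88 + (16−18.12)²/18.12 = 1.1922
df = 1
p-value (upper-tail) = 0.27488
→ bracket: p>=0.10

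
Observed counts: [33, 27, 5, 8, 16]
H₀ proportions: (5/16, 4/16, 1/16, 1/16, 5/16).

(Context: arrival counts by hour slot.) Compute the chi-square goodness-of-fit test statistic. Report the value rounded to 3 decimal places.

n = 89; E_i = n·p_i = [27.81, 22.25, 5.56, 5.56, 27.81]
χ² = (33−27.81)²/27.81 + (27−22.25)²/22.25 + (5−5.56)²/5.56 + (8−5.56)²/5.56 + (16−27.81)²/27.81 = 8.1236
df = 4

test statistic = 8.124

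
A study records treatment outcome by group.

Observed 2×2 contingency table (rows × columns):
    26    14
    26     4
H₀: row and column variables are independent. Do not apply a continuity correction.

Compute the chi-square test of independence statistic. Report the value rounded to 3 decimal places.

Row totals [40, 30], col totals [52, 18], n=70
χ² = (26−29.71)²/29.71 + (14−10.29)²/10.29 + (26−22.29)²/22.29 + (4−7.71)²/7.71 = 4.2130
df = 1

test statistic = 4.213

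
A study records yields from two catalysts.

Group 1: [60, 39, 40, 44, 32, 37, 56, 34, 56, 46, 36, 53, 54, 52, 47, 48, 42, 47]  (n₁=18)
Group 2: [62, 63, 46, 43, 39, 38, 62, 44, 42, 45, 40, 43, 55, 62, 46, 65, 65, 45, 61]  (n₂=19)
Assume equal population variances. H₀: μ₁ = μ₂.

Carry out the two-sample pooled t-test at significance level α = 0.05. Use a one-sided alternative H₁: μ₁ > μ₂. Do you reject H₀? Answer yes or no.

reject H₀: no

x̄₁=45.722, s₁=8.316, n₁=18
x̄₂=50.842, s₂=10.079, n₂=19
s_p² = [17·8.316² + 18·10.079²]/35 = 85.8325
SE = √(s_p²·(1/18+1/19)) = 3.0473
t = (45.722−50.842)/3.0473 = -1.6801
df = 35
p-value (one-sided, H₁ greater) = 0.94908
At α=0.05: p ≥ α → fail to reject H₀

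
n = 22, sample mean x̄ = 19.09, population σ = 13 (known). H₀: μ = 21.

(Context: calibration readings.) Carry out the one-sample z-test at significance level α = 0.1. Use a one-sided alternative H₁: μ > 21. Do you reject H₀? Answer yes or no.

reject H₀: no

SE = σ/√n = 13/√22 = 2.7716
z = (x̄−μ₀)/SE = (19.09−21)/2.7716 = -0.6891
p-value (one-sided, H₁ greater) = 0.75463
At α=0.1: p ≥ α → fail to reject H₀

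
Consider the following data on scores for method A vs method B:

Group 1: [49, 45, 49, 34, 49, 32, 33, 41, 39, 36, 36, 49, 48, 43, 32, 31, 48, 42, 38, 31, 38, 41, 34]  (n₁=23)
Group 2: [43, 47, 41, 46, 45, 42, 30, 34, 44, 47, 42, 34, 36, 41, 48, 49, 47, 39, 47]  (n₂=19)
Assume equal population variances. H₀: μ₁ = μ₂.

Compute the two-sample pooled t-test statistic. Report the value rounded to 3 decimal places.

x̄₁=39.913, s₁=6.550, n₁=23
x̄₂=42.211, s₂=5.442, n₂=19
s_p² = [22·6.550² + 18·5.442²]/40 = 36.9246
SE = √(s_p²·(1/23+1/19)) = 1.8838
t = (39.913−42.211)/1.8838 = -1.2196
df = 40

test statistic = -1.220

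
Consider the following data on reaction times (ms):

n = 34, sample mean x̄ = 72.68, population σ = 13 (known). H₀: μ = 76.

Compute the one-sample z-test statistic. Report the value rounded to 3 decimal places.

test statistic = -1.489

SE = σ/√n = 13/√34 = 2.2295
z = (x̄−μ₀)/SE = (72.68−76)/2.2295 = -1.4891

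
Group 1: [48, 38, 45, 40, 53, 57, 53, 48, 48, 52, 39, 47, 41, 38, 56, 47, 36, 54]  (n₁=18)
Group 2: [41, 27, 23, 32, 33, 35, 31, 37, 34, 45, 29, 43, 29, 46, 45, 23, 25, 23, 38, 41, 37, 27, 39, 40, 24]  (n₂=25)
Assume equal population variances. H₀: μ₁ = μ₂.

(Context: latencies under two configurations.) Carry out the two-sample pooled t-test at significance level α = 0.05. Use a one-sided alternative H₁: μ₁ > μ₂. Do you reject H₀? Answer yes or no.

x̄₁=46.667, s₁=6.704, n₁=18
x̄₂=33.880, s₂=7.546, n₂=25
s_p² = [17·6.704² + 24·7.546²]/41 = 51.9668
SE = √(s_p²·(1/18+1/25)) = 2.2284
t = (46.667−33.880)/2.2284 = 5.7381
df = 41
p-value (one-sided, H₁ greater) = 0.00000
At α=0.05: p < α → reject H₀

reject H₀: yes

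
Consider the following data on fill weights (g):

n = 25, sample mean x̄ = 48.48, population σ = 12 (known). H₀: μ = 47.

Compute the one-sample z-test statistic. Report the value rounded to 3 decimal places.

SE = σ/√n = 12/√25 = 2.4000
z = (x̄−μ₀)/SE = (48.48−47)/2.4000 = 0.6167

test statistic = 0.617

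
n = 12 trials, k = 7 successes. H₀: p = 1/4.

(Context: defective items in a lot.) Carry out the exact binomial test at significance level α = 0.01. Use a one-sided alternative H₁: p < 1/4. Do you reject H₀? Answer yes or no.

Exact binomial: n=12, k=7, p₀=1/4=0.2500
P(X≤7) from Σ C(n,i)·p₀^i·(1−p₀)^(n−i)
p-value (one-sided, H₁ less) = 0.99722
At α=0.01: p ≥ α → fail to reject H₀

reject H₀: no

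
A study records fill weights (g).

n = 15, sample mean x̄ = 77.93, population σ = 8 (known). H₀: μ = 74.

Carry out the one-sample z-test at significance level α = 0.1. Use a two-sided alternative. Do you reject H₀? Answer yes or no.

reject H₀: yes

SE = σ/√n = 8/√15 = 2.0656
z = (x̄−μ₀)/SE = (77.93−74)/2.0656 = 1.9026
p-value (two-sided) = 0.05709
At α=0.1: p < α → reject H₀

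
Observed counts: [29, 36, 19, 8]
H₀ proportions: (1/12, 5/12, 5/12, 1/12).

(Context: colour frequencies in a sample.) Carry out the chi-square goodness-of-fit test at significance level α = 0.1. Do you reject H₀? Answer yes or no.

reject H₀: yes

n = 92; E_i = n·p_i = [7.67, 38.33, 38.33, 7.67]
χ² = (29−7.67)²/7.67 + (36−38.33)²/38.33 + (19−38.33)²/38.33 + (8−7.67)²/7.67 = 69.2696
df = 3
p-value (upper-tail) = 0.00000
At α=0.1: p < α → reject H₀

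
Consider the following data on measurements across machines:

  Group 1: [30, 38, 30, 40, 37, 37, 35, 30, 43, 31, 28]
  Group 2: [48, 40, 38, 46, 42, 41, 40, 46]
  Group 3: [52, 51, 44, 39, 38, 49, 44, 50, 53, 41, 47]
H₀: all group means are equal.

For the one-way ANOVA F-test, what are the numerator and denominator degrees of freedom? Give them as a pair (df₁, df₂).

k = 3 groups, N = 30 total
df = (k−1, N−k) = (3−1, 30−3) = (2, 27)

degrees of freedom = [2, 27]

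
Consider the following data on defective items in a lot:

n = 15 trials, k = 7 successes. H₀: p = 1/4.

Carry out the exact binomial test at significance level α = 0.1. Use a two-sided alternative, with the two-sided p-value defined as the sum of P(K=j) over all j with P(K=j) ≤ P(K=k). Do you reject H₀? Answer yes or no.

reject H₀: yes

Exact binomial: n=15, k=7, p₀=1/4=0.2500
P(X=j) = C(n,j)·p₀^j·(1−p₀)^(n−j); p = Σ P(X=j) over j with P(X=j) ≤ P(X=7)
p-value (two-sided) = 0.06998
At α=0.1: p < α → reject H₀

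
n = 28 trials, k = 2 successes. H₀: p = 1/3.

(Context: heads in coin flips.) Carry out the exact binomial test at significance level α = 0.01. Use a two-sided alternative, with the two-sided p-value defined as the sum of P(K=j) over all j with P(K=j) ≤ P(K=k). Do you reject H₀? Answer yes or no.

reject H₀: yes

Exact binomial: n=28, k=2, p₀=1/3=0.3333
P(X=j) = C(n,j)·p₀^j·(1−p₀)^(n−j); p = Σ P(X=j) over j with P(X=j) ≤ P(X=2)
p-value (two-sided) = 0.00207
At α=0.01: p < α → reject H₀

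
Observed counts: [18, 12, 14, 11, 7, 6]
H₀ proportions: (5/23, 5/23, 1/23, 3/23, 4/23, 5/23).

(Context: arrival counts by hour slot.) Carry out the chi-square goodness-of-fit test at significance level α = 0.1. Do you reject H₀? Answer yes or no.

reject H₀: yes

n = 68; E_i = n·p_i = [14.78, 14.78, 2.96, 8.87, 11.83, 14.78]
χ² = (18−14.78)²/14.78 + (12−14.78)²/14.78 + (14−2.96)²/2.96 + (11−8.87)²/8.87 + (7−11.83)²/11.83 + (6−14.78)²/14.78 = 50.1738
df = 5
p-value (upper-tail) = 0.00000
At α=0.1: p < α → reject H₀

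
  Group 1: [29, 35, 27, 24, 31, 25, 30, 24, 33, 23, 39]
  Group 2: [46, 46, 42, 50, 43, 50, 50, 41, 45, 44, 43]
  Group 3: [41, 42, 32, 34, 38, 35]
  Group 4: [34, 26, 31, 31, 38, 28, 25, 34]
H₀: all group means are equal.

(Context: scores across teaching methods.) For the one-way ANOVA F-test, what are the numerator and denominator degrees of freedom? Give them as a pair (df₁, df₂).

k = 4 groups, N = 36 total
df = (k−1, N−k) = (4−1, 36−4) = (3, 32)

degrees of freedom = [3, 32]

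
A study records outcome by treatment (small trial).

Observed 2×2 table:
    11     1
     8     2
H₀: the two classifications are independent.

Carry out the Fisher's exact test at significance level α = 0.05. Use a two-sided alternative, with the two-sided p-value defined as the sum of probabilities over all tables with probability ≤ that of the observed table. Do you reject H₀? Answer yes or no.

Margins: r₁=12, r₂=10, c₁=19, c₂=3, n=22
p_obs = C(12,11)·C(10,8)/C(22,19); sum pmf over tables with pmf ≤ p_obs
p-value (two-sided) = 0.57143
At α=0.05: p ≥ α → fail to reject H₀

reject H₀: no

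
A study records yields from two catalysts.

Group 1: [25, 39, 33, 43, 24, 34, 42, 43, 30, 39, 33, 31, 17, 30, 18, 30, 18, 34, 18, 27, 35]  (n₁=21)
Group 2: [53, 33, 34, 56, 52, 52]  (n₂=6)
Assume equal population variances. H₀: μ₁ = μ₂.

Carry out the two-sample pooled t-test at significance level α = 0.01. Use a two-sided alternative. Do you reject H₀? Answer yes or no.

reject H₀: yes

x̄₁=30.619, s₁=8.316, n₁=21
x̄₂=46.667, s₂=10.309, n₂=6
s_p² = [20·8.316² + 5·10.309²]/25 = 76.5714
SE = √(s_p²·(1/21+1/6)) = 4.0507
t = (30.619−46.667)/4.0507 = -3.9617
df = 25
p-value (two-sided) = 0.00055
At α=0.01: p < α → reject H₀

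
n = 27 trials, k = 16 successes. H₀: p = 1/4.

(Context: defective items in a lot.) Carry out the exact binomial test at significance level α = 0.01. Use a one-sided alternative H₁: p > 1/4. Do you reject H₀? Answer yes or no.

Exact binomial: n=27, k=16, p₀=1/4=0.2500
P(X≥16) from Σ C(n,i)·p₀^i·(1−p₀)^(n−i)
p-value (one-sided, H₁ greater) = 0.00016
At α=0.01: p < α → reject H₀

reject H₀: yes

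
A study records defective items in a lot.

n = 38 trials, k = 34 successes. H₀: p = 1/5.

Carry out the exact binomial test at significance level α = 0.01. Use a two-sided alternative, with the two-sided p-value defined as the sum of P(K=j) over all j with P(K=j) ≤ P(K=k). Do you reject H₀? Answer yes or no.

Exact binomial: n=38, k=34, p₀=1/5=0.2000
P(X=j) = C(n,j)·p₀^j·(1−p₀)^(n−j); p = Σ P(X=j) over j with P(X=j) ≤ P(X=34)
p-value (two-sided) = 0.00000
At α=0.01: p < α → reject H₀

reject H₀: yes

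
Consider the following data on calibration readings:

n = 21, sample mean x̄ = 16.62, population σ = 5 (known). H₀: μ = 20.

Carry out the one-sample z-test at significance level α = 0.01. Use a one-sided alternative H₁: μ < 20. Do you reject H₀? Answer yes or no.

SE = σ/√n = 5/√21 = 1.0911
z = (x̄−μ₀)/SE = (16.62−20)/1.0911 = -3.0978
p-value (one-sided, H₁ less) = 0.00097
At α=0.01: p < α → reject H₀

reject H₀: yes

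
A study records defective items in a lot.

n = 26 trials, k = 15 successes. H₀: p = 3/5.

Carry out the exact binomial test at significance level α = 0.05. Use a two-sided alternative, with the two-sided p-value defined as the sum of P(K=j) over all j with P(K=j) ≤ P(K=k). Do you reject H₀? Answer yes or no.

Exact binomial: n=26, k=15, p₀=3/5=0.6000
P(X=j) = C(n,j)·p₀^j·(1−p₀)^(n−j); p = Σ P(X=j) over j with P(X=j) ≤ P(X=15)
p-value (two-sided) = 0.84287
At α=0.05: p ≥ α → fail to reject H₀

reject H₀: no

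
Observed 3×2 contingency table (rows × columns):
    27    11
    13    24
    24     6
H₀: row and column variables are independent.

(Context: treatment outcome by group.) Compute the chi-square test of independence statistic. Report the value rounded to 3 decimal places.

Row totals [38, 37, 30], col totals [64, 41], n=105
χ² = (27−23.16)²/23.16 + (11−14.84)²/14.84 + (13−22.55)²/22.55 + (24−14.45)²/14.45 + (24−18.29)²/18.29 + (6−11.71)²/11.71 = 16.5638
df = 2

test statistic = 16.564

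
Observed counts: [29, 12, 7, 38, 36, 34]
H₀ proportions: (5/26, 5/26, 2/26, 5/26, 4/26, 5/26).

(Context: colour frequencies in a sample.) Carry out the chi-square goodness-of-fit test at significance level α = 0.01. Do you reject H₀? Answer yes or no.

reject H₀: yes

n = 156; E_i = n·p_i = [30.00, 30.00, 12.00, 30.00, 24.00, 30.00]
χ² = (29−30.00)²/30.00 + (12−30.00)²/30.00 + (7−12.00)²/12.00 + (38−30.00)²/30.00 + (36−24.00)²/24.00 + (34−30.00)²/30.00 = 21.5833
df = 5
p-value (upper-tail) = 0.00063
At α=0.01: p < α → reject H₀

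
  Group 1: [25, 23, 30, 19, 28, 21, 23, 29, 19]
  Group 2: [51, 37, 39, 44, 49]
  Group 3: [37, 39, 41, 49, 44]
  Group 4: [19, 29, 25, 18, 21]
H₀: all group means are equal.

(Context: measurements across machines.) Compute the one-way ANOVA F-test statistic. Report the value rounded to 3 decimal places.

Group means [24.11, 44.00, 42.00, 22.40], grand mean 31.625
SSB = Σnᵢ(x̄ᵢ−x̄)² = 2237.536; SSW = ΣΣ(x−x̄ᵢ)² = 458.089
MSB = 2237.536/3 = 745.8454; MSW = 458.089/20 = 22.9044
F = MSB/MSW = 32.5633
df = (3, 20)

test statistic = 32.563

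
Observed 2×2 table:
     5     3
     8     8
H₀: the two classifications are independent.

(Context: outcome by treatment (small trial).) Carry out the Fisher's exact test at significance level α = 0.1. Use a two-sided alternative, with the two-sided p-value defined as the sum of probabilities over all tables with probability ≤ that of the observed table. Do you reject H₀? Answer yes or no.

Margins: r₁=8, r₂=16, c₁=13, c₂=11, n=24
p_obs = C(8,5)·C(16,8)/C(24,13); sum pmf over tables with pmf ≤ p_obs
p-value (two-sided) = 0.67919
At α=0.1: p ≥ α → fail to reject H₀

reject H₀: no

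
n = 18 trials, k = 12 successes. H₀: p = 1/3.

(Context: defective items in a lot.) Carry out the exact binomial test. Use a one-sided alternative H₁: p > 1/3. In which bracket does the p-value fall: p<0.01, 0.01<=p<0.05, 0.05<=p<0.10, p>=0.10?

p-value bracket: p<0.01

Exact binomial: n=18, k=12, p₀=1/3=0.3333
P(X≥12) from Σ C(n,i)·p₀^i·(1−p₀)^(n−i)
p-value (one-sided, H₁ greater) = 0.00392
→ bracket: p<0.01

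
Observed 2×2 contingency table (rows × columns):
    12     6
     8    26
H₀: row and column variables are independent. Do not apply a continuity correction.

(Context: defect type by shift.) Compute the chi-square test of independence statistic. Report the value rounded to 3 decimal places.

test statistic = 9.253

Row totals [18, 34], col totals [20, 32], n=52
χ² = (12−6.92)²/6.92 + (6−11.08)²/11.08 + (8−13.08)²/13.08 + (26−20.92)²/20.92 = 9.2529
df = 1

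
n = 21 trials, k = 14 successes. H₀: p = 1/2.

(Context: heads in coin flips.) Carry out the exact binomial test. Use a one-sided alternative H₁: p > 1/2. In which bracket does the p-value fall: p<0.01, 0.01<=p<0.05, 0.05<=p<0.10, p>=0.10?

Exact binomial: n=21, k=14, p₀=1/2=0.5000
P(X≥14) from Σ C(n,i)·p₀^i·(1−p₀)^(n−i)
p-value (one-sided, H₁ greater) = 0.09462
→ bracket: 0.05<=p<0.10

p-value bracket: 0.05<=p<0.10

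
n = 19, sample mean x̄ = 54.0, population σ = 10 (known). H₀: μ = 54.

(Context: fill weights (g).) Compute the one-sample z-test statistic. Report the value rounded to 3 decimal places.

test statistic = 0.000

SE = σ/√n = 10/√19 = 2.2942
z = (x̄−μ₀)/SE = (54.0−54)/2.2942 = 0.0000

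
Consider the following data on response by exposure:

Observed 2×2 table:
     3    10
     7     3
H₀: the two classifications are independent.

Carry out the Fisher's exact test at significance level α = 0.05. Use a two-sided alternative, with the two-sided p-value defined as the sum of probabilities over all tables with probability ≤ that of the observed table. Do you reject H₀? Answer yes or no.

reject H₀: yes

Margins: r₁=13, r₂=10, c₁=10, c₂=13, n=23
p_obs = C(13,3)·C(10,7)/C(23,10); sum pmf over tables with pmf ≤ p_obs
p-value (two-sided) = 0.03968
At α=0.05: p < α → reject H₀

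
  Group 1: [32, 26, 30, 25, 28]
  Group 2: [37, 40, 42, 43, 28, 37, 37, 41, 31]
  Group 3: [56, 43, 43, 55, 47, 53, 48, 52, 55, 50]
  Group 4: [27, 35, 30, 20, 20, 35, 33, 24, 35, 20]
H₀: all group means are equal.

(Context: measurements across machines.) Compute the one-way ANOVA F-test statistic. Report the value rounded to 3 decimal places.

Group means [28.20, 37.33, 50.20, 27.90], grand mean 37.000
SSB = Σnᵢ(x̄ᵢ−x̄)² = 2958.700; SSW = ΣΣ(x−x̄ᵢ)² = 829.300
MSB = 2958.700/3 = 986.2333; MSW = 829.300/30 = 27.6433
F = MSB/MSW = 35.6771
df = (3, 30)

test statistic = 35.677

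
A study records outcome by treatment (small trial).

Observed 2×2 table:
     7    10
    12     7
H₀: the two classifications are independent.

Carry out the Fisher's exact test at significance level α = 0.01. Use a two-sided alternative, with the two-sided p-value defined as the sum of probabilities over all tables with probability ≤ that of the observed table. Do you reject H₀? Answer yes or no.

Margins: r₁=17, r₂=19, c₁=19, c₂=17, n=36
p_obs = C(17,7)·C(19,12)/C(36,19); sum pmf over tables with pmf ≤ p_obs
p-value (two-sided) = 0.31612
At α=0.01: p ≥ α → fail to reject H₀

reject H₀: no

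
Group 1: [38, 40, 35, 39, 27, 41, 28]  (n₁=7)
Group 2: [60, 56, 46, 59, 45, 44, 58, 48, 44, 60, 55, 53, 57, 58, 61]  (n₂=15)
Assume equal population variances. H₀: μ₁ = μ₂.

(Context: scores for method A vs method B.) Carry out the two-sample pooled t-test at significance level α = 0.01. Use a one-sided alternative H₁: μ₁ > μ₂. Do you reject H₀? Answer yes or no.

reject H₀: no

x̄₁=35.429, s₁=5.740, n₁=7
x̄₂=53.600, s₂=6.390, n₂=15
s_p² = [6·5.740² + 14·6.390²]/20 = 38.4657
SE = √(s_p²·(1/7+1/15)) = 2.8389
t = (35.429−53.600)/2.8389 = -6.4008
df = 20
p-value (one-sided, H₁ greater) = 1.00000
At α=0.01: p ≥ α → fail to reject H₀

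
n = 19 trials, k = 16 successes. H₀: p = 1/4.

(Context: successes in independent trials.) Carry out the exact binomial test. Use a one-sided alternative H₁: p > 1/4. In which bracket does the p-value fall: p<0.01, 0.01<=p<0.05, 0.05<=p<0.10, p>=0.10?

p-value bracket: p<0.01

Exact binomial: n=19, k=16, p₀=1/4=0.2500
P(X≥16) from Σ C(n,i)·p₀^i·(1−p₀)^(n−i)
p-value (one-sided, H₁ greater) = 0.00000
→ bracket: p<0.01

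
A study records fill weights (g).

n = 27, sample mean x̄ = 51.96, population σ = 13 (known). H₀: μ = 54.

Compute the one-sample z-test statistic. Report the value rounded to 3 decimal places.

test statistic = -0.815

SE = σ/√n = 13/√27 = 2.5019
z = (x̄−μ₀)/SE = (51.96−54)/2.5019 = -0.8154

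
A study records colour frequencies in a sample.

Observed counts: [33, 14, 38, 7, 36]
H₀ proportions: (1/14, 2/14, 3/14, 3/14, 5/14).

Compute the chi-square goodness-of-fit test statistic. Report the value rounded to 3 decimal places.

test statistic = 84.610

n = 128; E_i = n·p_i = [9.14, 18.29, 27.43, 27.43, 45.71]
χ² = (33−9.14)²/9.14 + (14−18.29)²/18.29 + (38−27.43)²/27.43 + (7−27.43)²/27.43 + (36−45.71)²/45.71 = 84.6104
df = 4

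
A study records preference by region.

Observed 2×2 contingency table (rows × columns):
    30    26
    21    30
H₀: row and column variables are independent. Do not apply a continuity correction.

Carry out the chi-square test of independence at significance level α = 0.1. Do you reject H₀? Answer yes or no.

reject H₀: no

Row totals [56, 51], col totals [51, 56], n=107
χ² = (30−26.69)²/26.69 + (26−29.31)²/29.31 + (21−24.31)²/24.31 + (30−26.69)²/26.69 = 1.6439
df = 1
p-value (upper-tail) = 0.19979
At α=0.1: p ≥ α → fail to reject H₀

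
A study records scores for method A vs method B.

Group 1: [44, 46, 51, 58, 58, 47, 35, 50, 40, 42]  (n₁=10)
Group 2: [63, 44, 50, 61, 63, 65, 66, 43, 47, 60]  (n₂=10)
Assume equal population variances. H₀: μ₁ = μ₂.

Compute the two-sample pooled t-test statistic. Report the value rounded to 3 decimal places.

test statistic = -2.447

x̄₁=47.100, s₁=7.415, n₁=10
x̄₂=56.200, s₂=9.126, n₂=10
s_p² = [9·7.415² + 9·9.126²]/18 = 69.1389
SE = √(s_p²·(1/10+1/10)) = 3.7186
t = (47.100−56.200)/3.7186 = -2.4472
df = 18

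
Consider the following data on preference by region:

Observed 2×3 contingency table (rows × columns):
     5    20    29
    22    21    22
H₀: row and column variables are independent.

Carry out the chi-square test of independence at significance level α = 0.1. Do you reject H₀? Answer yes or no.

reject H₀: yes

Row totals [54, 65], col totals [27, 41, 51], n=119
χ² = (5−12.25)²/12.25 + (20−18.61)²/18.61 + (29−23.14)²/23.14 + (22−14.75)²/14.75 + (21−22.39)²/22.39 + (22−27.86)²/27.86 = 10.7640
df = 2
p-value (upper-tail) = 0.00460
At α=0.1: p < α → reject H₀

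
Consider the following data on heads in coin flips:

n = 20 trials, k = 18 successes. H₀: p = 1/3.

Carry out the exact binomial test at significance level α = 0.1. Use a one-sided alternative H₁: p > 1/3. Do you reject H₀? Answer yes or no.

reject H₀: yes

Exact binomial: n=20, k=18, p₀=1/3=0.3333
P(X≥18) from Σ C(n,i)·p₀^i·(1−p₀)^(n−i)
p-value (one-sided, H₁ greater) = 0.00000
At α=0.1: p < α → reject H₀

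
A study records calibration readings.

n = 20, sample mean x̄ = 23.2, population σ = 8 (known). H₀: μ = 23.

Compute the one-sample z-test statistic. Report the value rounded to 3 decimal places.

SE = σ/√n = 8/√20 = 1.7889
z = (x̄−μ₀)/SE = (23.2−23)/1.7889 = 0.1118

test statistic = 0.112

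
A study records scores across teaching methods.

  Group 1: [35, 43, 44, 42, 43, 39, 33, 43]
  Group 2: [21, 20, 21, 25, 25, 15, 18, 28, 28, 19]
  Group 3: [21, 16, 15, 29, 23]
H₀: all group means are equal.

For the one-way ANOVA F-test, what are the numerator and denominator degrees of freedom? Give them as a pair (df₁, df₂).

degrees of freedom = [2, 20]

k = 3 groups, N = 23 total
df = (k−1, N−k) = (3−1, 23−3) = (2, 20)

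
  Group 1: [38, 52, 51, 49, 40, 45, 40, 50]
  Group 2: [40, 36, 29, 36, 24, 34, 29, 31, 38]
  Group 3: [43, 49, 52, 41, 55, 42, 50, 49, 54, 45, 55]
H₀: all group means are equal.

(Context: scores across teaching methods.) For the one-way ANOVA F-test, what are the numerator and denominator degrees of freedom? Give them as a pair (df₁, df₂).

degrees of freedom = [2, 25]

k = 3 groups, N = 28 total
df = (k−1, N−k) = (3−1, 28−3) = (2, 25)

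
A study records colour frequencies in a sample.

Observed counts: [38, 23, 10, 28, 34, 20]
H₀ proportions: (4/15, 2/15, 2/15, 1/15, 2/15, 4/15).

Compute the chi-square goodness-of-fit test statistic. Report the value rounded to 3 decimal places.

n = 153; E_i = n·p_i = [40.80, 20.40, 20.40, 10.20, 20.40, 40.80]
χ² = (38−40.80)²/40.80 + (23−20.40)²/20.40 + (10−20.40)²/20.40 + (28−10.20)²/10.20 + (34−20.40)²/20.40 + (20−40.80)²/40.80 = 56.5588
df = 5

test statistic = 56.559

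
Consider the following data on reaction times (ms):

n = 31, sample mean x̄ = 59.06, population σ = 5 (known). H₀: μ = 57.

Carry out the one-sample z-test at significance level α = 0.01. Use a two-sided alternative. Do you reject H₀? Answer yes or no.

SE = σ/√n = 5/√31 = 0.8980
z = (x̄−μ₀)/SE = (59.06−57)/0.8980 = 2.2939
p-value (two-sided) = 0.02180
At α=0.01: p ≥ α → fail to reject H₀

reject H₀: no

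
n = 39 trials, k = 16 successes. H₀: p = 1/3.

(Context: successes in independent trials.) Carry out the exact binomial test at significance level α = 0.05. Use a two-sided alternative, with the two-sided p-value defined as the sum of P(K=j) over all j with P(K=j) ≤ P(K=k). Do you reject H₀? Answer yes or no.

Exact binomial: n=39, k=16, p₀=1/3=0.3333
P(X=j) = C(n,j)·p₀^j·(1−p₀)^(n−j); p = Σ P(X=j) over j with P(X=j) ≤ P(X=16)
p-value (two-sided) = 0.31175
At α=0.05: p ≥ α → fail to reject H₀

reject H₀: no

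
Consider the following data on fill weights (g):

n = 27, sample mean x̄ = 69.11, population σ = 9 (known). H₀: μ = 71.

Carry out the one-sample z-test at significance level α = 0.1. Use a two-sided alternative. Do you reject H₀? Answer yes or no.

reject H₀: no

SE = σ/√n = 9/√27 = 1.7321
z = (x̄−μ₀)/SE = (69.11−71)/1.7321 = -1.0912
p-value (two-sided) = 0.27519
At α=0.1: p ≥ α → fail to reject H₀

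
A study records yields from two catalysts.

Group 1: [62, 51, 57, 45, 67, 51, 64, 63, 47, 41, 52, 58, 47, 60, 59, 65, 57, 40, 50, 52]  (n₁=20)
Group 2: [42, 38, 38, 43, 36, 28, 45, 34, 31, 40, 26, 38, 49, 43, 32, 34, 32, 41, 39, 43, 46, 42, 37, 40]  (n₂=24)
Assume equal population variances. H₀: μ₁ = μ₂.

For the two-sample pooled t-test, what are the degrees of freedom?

df = n₁ + n₂ − 2 = 20 + 24 − 2 = 42

degrees of freedom = 42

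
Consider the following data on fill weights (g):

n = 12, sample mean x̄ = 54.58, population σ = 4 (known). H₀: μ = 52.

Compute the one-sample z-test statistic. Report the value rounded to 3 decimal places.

SE = σ/√n = 4/√12 = 1.1547
z = (x̄−μ₀)/SE = (54.58−52)/1.1547 = 2.2343

test statistic = 2.234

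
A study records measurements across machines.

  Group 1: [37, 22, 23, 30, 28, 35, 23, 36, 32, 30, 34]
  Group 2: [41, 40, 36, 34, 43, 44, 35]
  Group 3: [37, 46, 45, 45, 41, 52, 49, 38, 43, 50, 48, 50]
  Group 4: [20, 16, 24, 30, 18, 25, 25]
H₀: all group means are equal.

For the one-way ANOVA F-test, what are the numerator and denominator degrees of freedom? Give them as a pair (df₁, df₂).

degrees of freedom = [3, 33]

k = 4 groups, N = 37 total
df = (k−1, N−k) = (4−1, 37−4) = (3, 33)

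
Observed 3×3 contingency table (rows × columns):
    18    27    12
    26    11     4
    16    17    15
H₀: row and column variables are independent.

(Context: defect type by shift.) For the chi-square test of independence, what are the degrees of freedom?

df = (r−1)(c−1) = (3−1)·(3−1) = 4

degrees of freedom = 4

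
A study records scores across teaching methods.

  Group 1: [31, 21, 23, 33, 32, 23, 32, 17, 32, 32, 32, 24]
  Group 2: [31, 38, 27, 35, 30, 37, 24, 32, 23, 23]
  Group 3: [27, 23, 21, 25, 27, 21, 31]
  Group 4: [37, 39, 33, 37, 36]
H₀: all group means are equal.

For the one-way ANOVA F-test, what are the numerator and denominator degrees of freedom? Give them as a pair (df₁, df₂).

degrees of freedom = [3, 30]

k = 4 groups, N = 34 total
df = (k−1, N−k) = (4−1, 34−4) = (3, 30)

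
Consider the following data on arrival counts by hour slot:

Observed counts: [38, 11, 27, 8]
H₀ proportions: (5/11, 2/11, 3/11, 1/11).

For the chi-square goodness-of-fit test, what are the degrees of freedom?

df = k − 1 = 4 − 1 = 3

degrees of freedom = 3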